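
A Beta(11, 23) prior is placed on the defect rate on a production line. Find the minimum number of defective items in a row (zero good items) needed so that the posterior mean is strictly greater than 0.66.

k = 34

After k defective items and 0 good items the posterior is Beta(11+k, 23), with mean (11+k)/(11+23+k).
Set (11+k)/(34+k) > 0.66 and solve: k > (0.66·34 − 11)/(1 − 0.66) = 33.647.
The smallest integer exceeding 33.647 is 34, and checking k=34: (45)/(68) = 0.6618 > 0.66.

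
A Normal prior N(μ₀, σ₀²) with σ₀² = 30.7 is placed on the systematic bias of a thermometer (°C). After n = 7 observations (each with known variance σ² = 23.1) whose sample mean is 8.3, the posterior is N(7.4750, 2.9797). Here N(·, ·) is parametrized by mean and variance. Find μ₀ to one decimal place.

μ₀ = -0.2

With known observation variance, the Normal–Normal posterior has precision τ_n = τ₀ + n/σ² and mean μ_n = (τ₀μ₀ + (n/σ²)x̄)/τ_n.
Here τ₀ = 1/30.7 = 0.032573 and τ_data = 7/23.1 = 0.303030, so τ_n = 0.335603.
Rearranging for μ₀: μ₀ = (μ_n·τ_n − τ_data·x̄)/τ₀ = (7.4750·0.335603 − 0.303030·8.3) / 0.032573 = -0.006517/0.032573 ≈ -0.2.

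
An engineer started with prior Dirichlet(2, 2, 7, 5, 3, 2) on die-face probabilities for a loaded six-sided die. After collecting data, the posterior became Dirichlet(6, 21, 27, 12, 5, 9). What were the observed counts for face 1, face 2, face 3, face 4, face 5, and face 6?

For a Dirichlet(α) prior with multinomial counts c, the posterior is Dirichlet(α + c) componentwise.
Counts are posterior − prior componentwise: 6−2=4, 21−2=19, 27−7=20, 12−5=7, 5−3=2, 9−2=7.

counts (4, 19, 20, 7, 2, 7)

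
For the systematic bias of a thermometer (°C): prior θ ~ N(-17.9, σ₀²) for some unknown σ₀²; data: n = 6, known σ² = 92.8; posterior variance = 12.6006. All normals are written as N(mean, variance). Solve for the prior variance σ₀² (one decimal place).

σ₀² = 68.0

For the Normal–Normal model with known σ², precisions add: τ_n = τ₀ + n/σ².
So 1/σ₀² = 1/12.6006 − 6/92.8 = 0.079361 − 0.064655 = 0.014706.
Hence σ₀² = 1/0.014706 ≈ 68.0.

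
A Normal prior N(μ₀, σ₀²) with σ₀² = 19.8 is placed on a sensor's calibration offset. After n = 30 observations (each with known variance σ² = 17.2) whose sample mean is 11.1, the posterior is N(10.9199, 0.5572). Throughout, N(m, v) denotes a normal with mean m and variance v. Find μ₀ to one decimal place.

μ₀ = 4.7

With known observation variance, the Normal–Normal posterior has precision τ_n = τ₀ + n/σ² and mean μ_n = (τ₀μ₀ + (n/σ²)x̄)/τ_n.
Here τ₀ = 1/19.8 = 0.050505 and τ_data = 30/17.2 = 1.744186, so τ_n = 1.794691.
Rearranging for μ₀: μ₀ = (μ_n·τ_n − τ_data·x̄)/τ₀ = (10.9199·1.794691 − 1.744186·11.1) / 0.050505 = 0.237382/0.050505 ≈ 4.7.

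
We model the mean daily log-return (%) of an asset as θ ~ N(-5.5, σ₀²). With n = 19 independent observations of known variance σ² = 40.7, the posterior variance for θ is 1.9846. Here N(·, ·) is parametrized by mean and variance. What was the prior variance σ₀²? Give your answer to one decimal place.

For the Normal–Normal model with known σ², precisions add: τ_n = τ₀ + n/σ².
So 1/σ₀² = 1/1.9846 − 19/40.7 = 0.503880 − 0.466830 = 0.037050.
Hence σ₀² = 1/0.037050 ≈ 27.0.

σ₀² = 27.0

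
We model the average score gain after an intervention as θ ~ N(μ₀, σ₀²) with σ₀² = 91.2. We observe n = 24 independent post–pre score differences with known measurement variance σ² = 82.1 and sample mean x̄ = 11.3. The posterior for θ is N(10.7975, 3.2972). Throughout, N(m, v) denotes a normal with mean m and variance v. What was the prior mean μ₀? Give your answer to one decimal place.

With known observation variance, the Normal–Normal posterior has precision τ_n = τ₀ + n/σ² and mean μ_n = (τ₀μ₀ + (n/σ²)x̄)/τ_n.
Here τ₀ = 1/91.2 = 0.010965 and τ_data = 24/82.1 = 0.292326, so τ_n = 0.303291.
Rearranging for μ₀: μ₀ = (μ_n·τ_n − τ_data·x̄)/τ₀ = (10.7975·0.303291 − 0.292326·11.3) / 0.010965 = -0.028499/0.010965 ≈ -2.6.

μ₀ = -2.6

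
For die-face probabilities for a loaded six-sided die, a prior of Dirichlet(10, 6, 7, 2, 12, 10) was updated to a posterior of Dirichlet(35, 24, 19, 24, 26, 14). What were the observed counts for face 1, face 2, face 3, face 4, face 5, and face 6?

counts (25, 18, 12, 22, 14, 4)

For a Dirichlet(α) prior with multinomial counts c, the posterior is Dirichlet(α + c) componentwise.
Counts are posterior − prior componentwise: 35−10=25, 24−6=18, 19−7=12, 24−2=22, 26−12=14, 14−10=4.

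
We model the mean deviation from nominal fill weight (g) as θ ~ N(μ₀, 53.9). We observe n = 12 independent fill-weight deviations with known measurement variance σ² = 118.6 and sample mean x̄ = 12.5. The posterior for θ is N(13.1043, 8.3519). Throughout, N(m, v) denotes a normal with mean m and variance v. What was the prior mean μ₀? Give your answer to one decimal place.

μ₀ = 16.4

With known observation variance, the Normal–Normal posterior has precision τ_n = τ₀ + n/σ² and mean μ_n = (τ₀μ₀ + (n/σ²)x̄)/τ_n.
Here τ₀ = 1/53.9 = 0.018553 and τ_data = 12/118.6 = 0.101180, so τ_n = 0.119733.
Rearranging for μ₀: μ₀ = (μ_n·τ_n − τ_data·x̄)/τ₀ = (13.1043·0.119733 − 0.101180·12.5) / 0.018553 = 0.304267/0.018553 ≈ 16.4.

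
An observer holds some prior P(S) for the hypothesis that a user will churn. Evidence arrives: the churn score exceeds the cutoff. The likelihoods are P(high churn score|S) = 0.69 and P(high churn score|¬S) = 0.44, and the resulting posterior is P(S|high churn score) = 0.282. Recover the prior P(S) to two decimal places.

P(S) = 0.20

In odds form, posterior odds = prior odds × likelihood ratio, so prior odds = posterior odds ÷ LR.
Posterior odds = 0.282/(1−0.282) = 0.3928. LR = 0.69/0.44 = 1.5682.
Prior odds = 0.3928/1.5682 = 0.2505, so P(S) = 0.2505/(1+0.2505) ≈ 0.20.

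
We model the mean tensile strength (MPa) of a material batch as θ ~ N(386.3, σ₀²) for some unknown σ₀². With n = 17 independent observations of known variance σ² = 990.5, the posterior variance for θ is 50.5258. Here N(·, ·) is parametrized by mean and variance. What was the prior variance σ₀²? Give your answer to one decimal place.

σ₀² = 380.4

For the Normal–Normal model with known σ², precisions add: τ_n = τ₀ + n/σ².
So 1/σ₀² = 1/50.5258 − 17/990.5 = 0.019792 − 0.017163 = 0.002629.
Hence σ₀² = 1/0.002629 ≈ 380.4.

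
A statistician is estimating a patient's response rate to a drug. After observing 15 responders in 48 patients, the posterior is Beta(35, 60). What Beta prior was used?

Beta(20, 27)

Under Beta–binomial conjugacy the posterior parameters are (a+s, b+f).
Subtract the data counts: 35−15=20, 60−33=27.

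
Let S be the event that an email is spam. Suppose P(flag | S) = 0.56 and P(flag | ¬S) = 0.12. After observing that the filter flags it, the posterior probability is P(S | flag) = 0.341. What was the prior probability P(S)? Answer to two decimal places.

In odds form, posterior odds = prior odds × likelihood ratio, so prior odds = posterior odds ÷ LR.
Posterior odds = 0.341/(1−0.341) = 0.5175. LR = 0.56/0.12 = 4.6667.
Prior odds = 0.5175/4.6667 = 0.1109, so P(S) = 0.1109/(1+0.1109) ≈ 0.10.

P(S) = 0.10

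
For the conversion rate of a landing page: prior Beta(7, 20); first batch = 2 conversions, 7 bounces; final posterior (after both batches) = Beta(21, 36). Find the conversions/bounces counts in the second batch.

12 conversions and 9 bounces

Sequential conjugate updates are equivalent to a single update on the pooled data, so total successes = posterior α − prior α and total failures = posterior β − prior β.
Total across both batches: 21−7=14 conversions, 36−20=16 bounces.
Subtract the first batch: 14−2=12 conversions and 16−7=9 bounces.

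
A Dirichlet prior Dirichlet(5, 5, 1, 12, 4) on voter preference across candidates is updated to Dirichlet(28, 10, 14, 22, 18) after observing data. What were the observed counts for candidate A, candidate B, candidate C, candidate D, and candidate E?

For a Dirichlet(α) prior with multinomial counts c, the posterior is Dirichlet(α + c) componentwise.
Counts are posterior − prior componentwise: 28−5=23, 10−5=5, 14−1=13, 22−12=10, 18−4=14.

counts (23, 5, 13, 10, 14)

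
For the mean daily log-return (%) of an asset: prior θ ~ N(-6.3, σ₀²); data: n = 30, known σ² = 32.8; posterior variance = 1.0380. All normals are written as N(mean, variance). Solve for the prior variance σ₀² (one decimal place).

σ₀² = 20.5

For the Normal–Normal model with known σ², precisions add: τ_n = τ₀ + n/σ².
So 1/σ₀² = 1/1.0380 − 30/32.8 = 0.963391 − 0.914634 = 0.048757.
Hence σ₀² = 1/0.048757 ≈ 20.5.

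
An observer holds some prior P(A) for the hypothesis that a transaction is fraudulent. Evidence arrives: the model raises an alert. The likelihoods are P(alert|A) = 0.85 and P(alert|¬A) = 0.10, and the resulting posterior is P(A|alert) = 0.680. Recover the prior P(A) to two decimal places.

Bayes' rule in odds form gives O(A|E) = O(A)·[P(E|A)/P(E|¬A)], hence O(A) = O(A|E)/LR.
Posterior odds = 0.680/(1−0.680) = 2.1250. LR = 0.85/0.10 = 8.5000.
Prior odds = 2.1250/8.5000 = 0.2500, so P(A) = 0.2500/(1+0.2500) ≈ 0.20.

P(A) = 0.20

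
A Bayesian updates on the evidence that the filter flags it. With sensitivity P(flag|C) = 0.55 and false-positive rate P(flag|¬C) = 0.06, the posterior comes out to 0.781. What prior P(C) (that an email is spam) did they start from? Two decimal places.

Bayes' rule in odds form gives O(C|E) = O(C)·[P(E|C)/P(E|¬C)], hence O(C) = O(C|E)/LR.
Posterior odds = 0.781/(1−0.781) = 3.5662. LR = 0.55/0.06 = 9.1667.
Prior odds = 3.5662/9.1667 = 0.3890, so P(C) = 0.3890/(1+0.3890) ≈ 0.28.

P(C) = 0.28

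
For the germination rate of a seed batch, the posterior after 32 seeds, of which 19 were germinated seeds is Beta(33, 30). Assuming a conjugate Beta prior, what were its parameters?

Under Beta–binomial conjugacy the posterior parameters are (a+s, b+f).
So a = 33 − 19 = 14 and b = 30 − 13 = 17.

Beta(14, 17)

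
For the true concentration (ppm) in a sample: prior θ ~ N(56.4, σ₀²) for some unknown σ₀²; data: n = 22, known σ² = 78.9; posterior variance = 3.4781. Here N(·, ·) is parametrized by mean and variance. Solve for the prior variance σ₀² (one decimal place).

σ₀² = 115.2

Posterior precision equals prior precision plus data precision: 1/σ_n² = 1/σ₀² + n/σ².
So 1/σ₀² = 1/3.4781 − 22/78.9 = 0.287513 − 0.278834 = 0.008679.
Hence σ₀² = 1/0.008679 ≈ 115.2.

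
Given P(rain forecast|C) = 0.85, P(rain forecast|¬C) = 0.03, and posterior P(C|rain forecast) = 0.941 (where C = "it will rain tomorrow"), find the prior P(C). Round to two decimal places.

P(C) = 0.36

Bayes' rule in odds form gives O(C|E) = O(C)·[P(E|C)/P(E|¬C)], hence O(C) = O(C|E)/LR.
Posterior odds = 0.941/(1−0.941) = 15.9492. LR = 0.85/0.03 = 28.3333.
Prior odds = 15.9492/28.3333 = 0.5629, so P(C) = 0.5629/(1+0.5629) ≈ 0.36.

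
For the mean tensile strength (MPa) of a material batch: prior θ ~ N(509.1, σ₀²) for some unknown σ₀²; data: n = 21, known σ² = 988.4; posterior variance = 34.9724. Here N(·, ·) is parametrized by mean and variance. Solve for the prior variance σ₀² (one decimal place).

σ₀² = 136.1

For the Normal–Normal model with known σ², precisions add: τ_n = τ₀ + n/σ².
So 1/σ₀² = 1/34.9724 − 21/988.4 = 0.028594 − 0.021246 = 0.007348.
Hence σ₀² = 1/0.007348 ≈ 136.1.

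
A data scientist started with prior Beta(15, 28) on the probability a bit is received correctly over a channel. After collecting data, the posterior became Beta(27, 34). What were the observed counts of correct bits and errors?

12 correct bits and 6 errors

Beta is conjugate to the binomial likelihood: posterior = Beta(a+s, b+f).
So s = 27 − 15 = 12 and f = 34 − 28 = 6.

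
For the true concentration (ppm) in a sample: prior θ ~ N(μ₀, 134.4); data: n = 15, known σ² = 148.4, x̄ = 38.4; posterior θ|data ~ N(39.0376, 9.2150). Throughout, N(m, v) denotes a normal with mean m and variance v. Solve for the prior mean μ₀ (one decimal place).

The posterior mean is a precision-weighted average: μ_n = (τ₀μ₀ + τ_data·x̄)/(τ₀+τ_data), with τ₀=1/σ₀² and τ_data=n/σ².
Here τ₀ = 1/134.4 = 0.007440 and τ_data = 15/148.4 = 0.101078, so τ_n = 0.108518.
Rearranging for μ₀: μ₀ = (μ_n·τ_n − τ_data·x̄)/τ₀ = (39.0376·0.108518 − 0.101078·38.4) / 0.007440 = 0.354887/0.007440 ≈ 47.7.

μ₀ = 47.7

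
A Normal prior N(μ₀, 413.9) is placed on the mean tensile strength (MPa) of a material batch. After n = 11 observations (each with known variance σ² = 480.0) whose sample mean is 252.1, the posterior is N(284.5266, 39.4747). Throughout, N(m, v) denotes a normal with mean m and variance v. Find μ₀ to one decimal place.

The posterior mean is a precision-weighted average: μ_n = (τ₀μ₀ + τ_data·x̄)/(τ₀+τ_data), with τ₀=1/σ₀² and τ_data=n/σ².
Here τ₀ = 1/413.9 = 0.002416 and τ_data = 11/480.0 = 0.022917, so τ_n = 0.025333.
Rearranging for μ₀: μ₀ = (μ_n·τ_n − τ_data·x̄)/τ₀ = (284.5266·0.025333 − 0.022917·252.1) / 0.002416 = 1.430537/0.002416 ≈ 592.1.

μ₀ = 592.1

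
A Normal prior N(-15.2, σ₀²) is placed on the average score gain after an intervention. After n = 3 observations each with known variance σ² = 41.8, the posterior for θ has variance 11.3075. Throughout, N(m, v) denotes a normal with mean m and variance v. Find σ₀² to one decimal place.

σ₀² = 60.0

Posterior precision equals prior precision plus data precision: 1/σ_n² = 1/σ₀² + n/σ².
So 1/σ₀² = 1/11.3075 − 3/41.8 = 0.088437 − 0.071770 = 0.016667.
Hence σ₀² = 1/0.016667 ≈ 60.0.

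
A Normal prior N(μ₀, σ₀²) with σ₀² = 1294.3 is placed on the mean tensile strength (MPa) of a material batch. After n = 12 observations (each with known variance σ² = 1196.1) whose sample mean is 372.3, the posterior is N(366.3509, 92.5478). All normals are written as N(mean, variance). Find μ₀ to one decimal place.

The posterior mean is a precision-weighted average: μ_n = (τ₀μ₀ + τ_data·x̄)/(τ₀+τ_data), with τ₀=1/σ₀² and τ_data=n/σ².
Here τ₀ = 1/1294.3 = 0.000773 and τ_data = 12/1196.1 = 0.010033, so τ_n = 0.010806.
Rearranging for μ₀: μ₀ = (μ_n·τ_n − τ_data·x̄)/τ₀ = (366.3509·0.010806 − 0.010033·372.3) / 0.000773 = 0.223502/0.000773 ≈ 289.1.

μ₀ = 289.1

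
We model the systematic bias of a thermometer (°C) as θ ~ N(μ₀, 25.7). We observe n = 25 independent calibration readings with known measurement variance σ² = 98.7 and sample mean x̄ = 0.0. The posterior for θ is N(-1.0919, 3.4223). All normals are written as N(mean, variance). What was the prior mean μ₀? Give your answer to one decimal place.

μ₀ = -8.2

With known observation variance, the Normal–Normal posterior has precision τ_n = τ₀ + n/σ² and mean μ_n = (τ₀μ₀ + (n/σ²)x̄)/τ_n.
Here τ₀ = 1/25.7 = 0.038911 and τ_data = 25/98.7 = 0.253293, so τ_n = 0.292204.
Rearranging for μ₀: μ₀ = (μ_n·τ_n − τ_data·x̄)/τ₀ = (-1.0919·0.292204 − 0.253293·0.0) / 0.038911 = -0.319058/0.038911 ≈ -8.2.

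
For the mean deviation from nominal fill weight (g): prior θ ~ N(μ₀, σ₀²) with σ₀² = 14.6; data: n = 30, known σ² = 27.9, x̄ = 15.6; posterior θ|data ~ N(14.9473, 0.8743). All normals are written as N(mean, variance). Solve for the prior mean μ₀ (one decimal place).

The posterior mean is a precision-weighted average: μ_n = (τ₀μ₀ + τ_data·x̄)/(τ₀+τ_data), with τ₀=1/σ₀² and τ_data=n/σ².
Here τ₀ = 1/14.6 = 0.068493 and τ_data = 30/27.9 = 1.075269, so τ_n = 1.143762.
Rearranging for μ₀: μ₀ = (μ_n·τ_n − τ_data·x̄)/τ₀ = (14.9473·1.143762 − 1.075269·15.6) / 0.068493 = 0.321957/0.068493 ≈ 4.7.

μ₀ = 4.7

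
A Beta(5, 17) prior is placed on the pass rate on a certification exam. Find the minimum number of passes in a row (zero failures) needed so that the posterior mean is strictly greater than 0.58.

k = 19

After k passes and 0 failures the posterior is Beta(5+k, 17), with mean (5+k)/(5+17+k).
Set (5+k)/(22+k) > 0.58 and solve: k > (0.58·22 − 5)/(1 − 0.58) = 18.476.
The smallest integer exceeding 18.476 is 19, and checking k=19: (24)/(41) = 0.5854 > 0.58.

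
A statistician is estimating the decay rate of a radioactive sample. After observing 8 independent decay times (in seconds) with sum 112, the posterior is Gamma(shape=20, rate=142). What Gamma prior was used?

Gamma(shape=12, rate=30)

For an exponential likelihood with a Gamma(α, β) prior on the rate, n observations with total T give posterior Gamma(α+n, β+T).
So α = 20 − 8 = 12 and β = 142 − 112 = 30.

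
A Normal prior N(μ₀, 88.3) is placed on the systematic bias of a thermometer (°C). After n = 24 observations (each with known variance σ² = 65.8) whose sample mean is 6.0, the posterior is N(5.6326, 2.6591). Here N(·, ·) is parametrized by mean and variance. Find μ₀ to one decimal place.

μ₀ = -6.2

With known observation variance, the Normal–Normal posterior has precision τ_n = τ₀ + n/σ² and mean μ_n = (τ₀μ₀ + (n/σ²)x̄)/τ_n.
Here τ₀ = 1/88.3 = 0.011325 and τ_data = 24/65.8 = 0.364742, so τ_n = 0.376067.
Rearranging for μ₀: μ₀ = (μ_n·τ_n − τ_data·x̄)/τ₀ = (5.6326·0.376067 − 0.364742·6.0) / 0.011325 = -0.070217/0.011325 ≈ -6.2.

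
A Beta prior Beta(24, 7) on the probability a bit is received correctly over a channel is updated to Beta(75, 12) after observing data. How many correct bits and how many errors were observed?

51 correct bits and 5 errors

A Beta(α, β) prior with s successes and f failures in binomial data gives a Beta(α+s, β+f) posterior.
So s = 75 − 24 = 51 and f = 12 − 7 = 5.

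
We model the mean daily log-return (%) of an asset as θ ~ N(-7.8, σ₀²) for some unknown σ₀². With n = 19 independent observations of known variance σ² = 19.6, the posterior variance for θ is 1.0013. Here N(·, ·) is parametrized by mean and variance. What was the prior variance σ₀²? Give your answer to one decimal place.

σ₀² = 34.1

Posterior precision equals prior precision plus data precision: 1/σ_n² = 1/σ₀² + n/σ².
So 1/σ₀² = 1/1.0013 − 19/19.6 = 0.998702 − 0.969388 = 0.029314.
Hence σ₀² = 1/0.029314 ≈ 34.1.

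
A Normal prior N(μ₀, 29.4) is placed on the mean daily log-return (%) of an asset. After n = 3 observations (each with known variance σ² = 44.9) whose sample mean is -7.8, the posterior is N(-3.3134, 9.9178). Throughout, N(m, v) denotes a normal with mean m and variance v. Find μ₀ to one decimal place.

The posterior mean is a precision-weighted average: μ_n = (τ₀μ₀ + τ_data·x̄)/(τ₀+τ_data), with τ₀=1/σ₀² and τ_data=n/σ².
Here τ₀ = 1/29.4 = 0.034014 and τ_data = 3/44.9 = 0.066815, so τ_n = 0.100829.
Rearranging for μ₀: μ₀ = (μ_n·τ_n − τ_data·x̄)/τ₀ = (-3.3134·0.100829 − 0.066815·-7.8) / 0.034014 = 0.187070/0.034014 ≈ 5.5.

μ₀ = 5.5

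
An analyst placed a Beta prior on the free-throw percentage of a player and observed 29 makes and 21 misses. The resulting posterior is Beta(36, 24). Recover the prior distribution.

Beta is conjugate to the binomial likelihood: posterior = Beta(a+s, b+f).
So a = 36 − 29 = 7 and b = 24 − 21 = 3.

Beta(7, 3)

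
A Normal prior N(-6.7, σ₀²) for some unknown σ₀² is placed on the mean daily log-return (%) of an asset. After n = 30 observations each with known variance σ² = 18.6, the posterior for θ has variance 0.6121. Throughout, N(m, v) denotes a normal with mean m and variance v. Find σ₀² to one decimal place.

σ₀² = 48.0

Posterior precision equals prior precision plus data precision: 1/σ_n² = 1/σ₀² + n/σ².
So 1/σ₀² = 1/0.6121 − 30/18.6 = 1.633720 − 1.612903 = 0.020817.
Hence σ₀² = 1/0.020817 ≈ 48.0.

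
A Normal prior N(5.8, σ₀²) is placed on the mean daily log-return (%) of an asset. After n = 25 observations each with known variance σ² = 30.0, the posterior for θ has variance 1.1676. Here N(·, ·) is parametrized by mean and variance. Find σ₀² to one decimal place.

σ₀² = 43.2

Posterior precision equals prior precision plus data precision: 1/σ_n² = 1/σ₀² + n/σ².
So 1/σ₀² = 1/1.1676 − 25/30.0 = 0.856458 − 0.833333 = 0.023125.
Hence σ₀² = 1/0.023125 ≈ 43.2.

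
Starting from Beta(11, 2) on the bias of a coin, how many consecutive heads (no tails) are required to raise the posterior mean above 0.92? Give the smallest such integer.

After k heads and 0 tails the posterior is Beta(11+k, 2), with mean (11+k)/(11+2+k).
Set (11+k)/(13+k) > 0.92 and solve: k > (0.92·13 − 11)/(1 − 0.92) = 12.000.
The smallest integer exceeding 12.000 is 13.

k = 13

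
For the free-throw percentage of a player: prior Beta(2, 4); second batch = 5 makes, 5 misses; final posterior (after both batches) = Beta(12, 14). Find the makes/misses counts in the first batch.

Sequential conjugate updates are equivalent to a single update on the pooled data, so total successes = posterior α − prior α and total failures = posterior β − prior β.
Total across both batches: 12−2=10 makes, 14−4=10 misses.
Subtract the second batch: 10−5=5 makes and 10−5=5 misses.

5 makes and 5 misses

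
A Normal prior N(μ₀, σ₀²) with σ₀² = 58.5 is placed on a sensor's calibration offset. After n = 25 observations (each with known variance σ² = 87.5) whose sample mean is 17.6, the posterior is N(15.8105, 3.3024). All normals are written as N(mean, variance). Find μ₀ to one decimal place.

μ₀ = -14.1

With known observation variance, the Normal–Normal posterior has precision τ_n = τ₀ + n/σ² and mean μ_n = (τ₀μ₀ + (n/σ²)x̄)/τ_n.
Here τ₀ = 1/58.5 = 0.017094 and τ_data = 25/87.5 = 0.285714, so τ_n = 0.302808.
Rearranging for μ₀: μ₀ = (μ_n·τ_n − τ_data·x̄)/τ₀ = (15.8105·0.302808 − 0.285714·17.6) / 0.017094 = -0.241021/0.017094 ≈ -14.1.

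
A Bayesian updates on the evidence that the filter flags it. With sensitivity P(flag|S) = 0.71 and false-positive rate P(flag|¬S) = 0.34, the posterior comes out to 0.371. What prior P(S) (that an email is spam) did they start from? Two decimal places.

Bayes' rule in odds form gives O(S|E) = O(S)·[P(E|S)/P(E|¬S)], hence O(S) = O(S|E)/LR.
Posterior odds = 0.371/(1−0.371) = 0.5898. LR = 0.71/0.34 = 2.0882.
Prior odds = 0.5898/2.0882 = 0.2824, so P(S) = 0.2824/(1+0.2824) ≈ 0.22.

P(S) = 0.22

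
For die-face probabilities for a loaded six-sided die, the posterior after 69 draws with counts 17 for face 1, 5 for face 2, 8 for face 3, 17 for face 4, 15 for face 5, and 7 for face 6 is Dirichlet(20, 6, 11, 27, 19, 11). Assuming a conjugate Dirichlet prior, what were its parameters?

Dirichlet(3, 1, 3, 10, 4, 4)

For a Dirichlet(α) prior with multinomial counts c, the posterior is Dirichlet(α + c) componentwise.
Subtract each count from the matching posterior parameter: 20−17=3, 6−5=1, 11−8=3, 27−17=10, 19−15=4, 11−7=4.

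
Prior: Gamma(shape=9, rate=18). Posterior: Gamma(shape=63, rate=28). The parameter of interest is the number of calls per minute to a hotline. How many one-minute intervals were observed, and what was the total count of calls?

Gamma–Poisson conjugacy: posterior shape = α + Σxᵢ, posterior rate = β + n.
Matching: Σxᵢ = 63 − 9 = 54 and n = 28 − 18 = 10.

n = 10 one-minute intervals with total 54 calls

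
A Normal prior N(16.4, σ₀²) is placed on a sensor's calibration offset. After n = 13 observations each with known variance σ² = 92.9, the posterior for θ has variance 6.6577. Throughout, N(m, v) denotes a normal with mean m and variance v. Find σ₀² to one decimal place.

σ₀² = 97.4

For the Normal–Normal model with known σ², precisions add: τ_n = τ₀ + n/σ².
So 1/σ₀² = 1/6.6577 − 13/92.9 = 0.150202 − 0.139935 = 0.010267.
Hence σ₀² = 1/0.010267 ≈ 97.4.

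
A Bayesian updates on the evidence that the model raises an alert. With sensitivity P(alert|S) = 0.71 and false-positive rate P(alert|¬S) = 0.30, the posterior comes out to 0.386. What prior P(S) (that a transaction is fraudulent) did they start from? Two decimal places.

Bayes' rule in odds form gives O(S|E) = O(S)·[P(E|S)/P(E|¬S)], hence O(S) = O(S|E)/LR.
Posterior odds = 0.386/(1−0.386) = 0.6287. LR = 0.71/0.30 = 2.3667.
Prior odds = 0.6287/2.3667 = 0.2656, so P(S) = 0.2656/(1+0.2656) ≈ 0.21.

P(S) = 0.21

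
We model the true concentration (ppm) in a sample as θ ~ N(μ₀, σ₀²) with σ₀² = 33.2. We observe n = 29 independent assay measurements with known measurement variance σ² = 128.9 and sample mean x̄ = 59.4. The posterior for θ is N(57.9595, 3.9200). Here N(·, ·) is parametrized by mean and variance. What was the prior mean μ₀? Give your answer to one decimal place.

The posterior mean is a precision-weighted average: μ_n = (τ₀μ₀ + τ_data·x̄)/(τ₀+τ_data), with τ₀=1/σ₀² and τ_data=n/σ².
Here τ₀ = 1/33.2 = 0.030120 and τ_data = 29/128.9 = 0.224981, so τ_n = 0.255101.
Rearranging for μ₀: μ₀ = (μ_n·τ_n − τ_data·x̄)/τ₀ = (57.9595·0.255101 − 0.224981·59.4) / 0.030120 = 1.421655/0.030120 ≈ 47.2.

μ₀ = 47.2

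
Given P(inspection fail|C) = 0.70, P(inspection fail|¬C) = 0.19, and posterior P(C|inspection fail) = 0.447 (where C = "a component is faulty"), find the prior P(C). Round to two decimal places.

Bayes' rule in odds form gives O(C|E) = O(C)·[P(E|C)/P(E|¬C)], hence O(C) = O(C|E)/LR.
Posterior odds = 0.447/(1−0.447) = 0.8083. LR = 0.70/0.19 = 3.6842.
Prior odds = 0.8083/3.6842 = 0.2194, so P(C) = 0.2194/(1+0.2194) ≈ 0.18.

P(C) = 0.18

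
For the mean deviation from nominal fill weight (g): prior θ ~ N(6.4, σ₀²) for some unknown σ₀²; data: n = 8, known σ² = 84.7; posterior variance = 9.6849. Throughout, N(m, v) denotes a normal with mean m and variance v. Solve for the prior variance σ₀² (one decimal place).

For the Normal–Normal model with known σ², precisions add: τ_n = τ₀ + n/σ².
So 1/σ₀² = 1/9.6849 − 8/84.7 = 0.103254 − 0.094451 = 0.008803.
Hence σ₀² = 1/0.008803 ≈ 113.6.

σ₀² = 113.6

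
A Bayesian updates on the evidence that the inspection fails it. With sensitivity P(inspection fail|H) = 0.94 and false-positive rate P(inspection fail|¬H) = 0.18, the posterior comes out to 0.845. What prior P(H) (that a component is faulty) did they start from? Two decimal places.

In odds form, posterior odds = prior odds × likelihood ratio, so prior odds = posterior odds ÷ LR.
Posterior odds = 0.845/(1−0.845) = 5.4516. LR = 0.94/0.18 = 5.2222.
Prior odds = 5.4516/5.2222 = 1.0439, so P(H) = 1.0439/(1+1.0439) ≈ 0.51.

P(H) = 0.51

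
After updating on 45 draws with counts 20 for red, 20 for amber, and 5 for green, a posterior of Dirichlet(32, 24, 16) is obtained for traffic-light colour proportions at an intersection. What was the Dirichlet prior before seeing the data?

For a Dirichlet(α) prior with multinomial counts c, the posterior is Dirichlet(α + c) componentwise.
Subtract each count from the matching posterior parameter: 32−20=12, 24−20=4, 16−5=11.

Dirichlet(12, 4, 11)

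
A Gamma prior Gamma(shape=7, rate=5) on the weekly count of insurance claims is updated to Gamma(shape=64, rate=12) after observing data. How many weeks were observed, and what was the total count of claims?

A Gamma(α, β) prior (rate parametrization) on a Poisson rate with n observations summing to S gives posterior Gamma(α+S, β+n).
Matching: Σxᵢ = 64 − 7 = 57 and n = 12 − 5 = 7.

n = 7 weeks with total 57 claims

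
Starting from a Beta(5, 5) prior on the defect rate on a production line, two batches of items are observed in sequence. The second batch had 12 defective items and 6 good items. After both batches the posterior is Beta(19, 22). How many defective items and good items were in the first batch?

2 defective items and 11 good items

Because Beta–binomial updating is additive in the counts, the combined data contributed (α_post−α_prior, β_post−β_prior) successes and failures.
Total across both batches: 19−5=14 defective items, 22−5=17 good items.
Subtract the second batch: 14−12=2 defective items and 17−6=11 good items.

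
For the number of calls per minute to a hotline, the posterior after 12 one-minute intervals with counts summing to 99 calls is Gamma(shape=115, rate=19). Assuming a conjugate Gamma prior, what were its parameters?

Gamma(shape=16, rate=7)

A Gamma(α, β) prior (rate parametrization) on a Poisson rate with n observations summing to S gives posterior Gamma(α+S, β+n).
So α = 115 − 99 = 16 and β = 19 − 12 = 7.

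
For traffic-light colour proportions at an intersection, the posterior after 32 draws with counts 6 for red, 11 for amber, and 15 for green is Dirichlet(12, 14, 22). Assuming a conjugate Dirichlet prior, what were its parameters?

For a Dirichlet(α) prior with multinomial counts c, the posterior is Dirichlet(α + c) componentwise.
Subtract each count from the matching posterior parameter: 12−6=6, 14−11=3, 22−15=7.

Dirichlet(6, 3, 7)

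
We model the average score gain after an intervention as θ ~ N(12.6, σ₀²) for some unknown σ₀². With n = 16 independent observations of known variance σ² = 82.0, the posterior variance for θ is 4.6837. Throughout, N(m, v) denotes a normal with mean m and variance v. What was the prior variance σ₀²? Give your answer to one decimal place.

σ₀² = 54.4

Posterior precision equals prior precision plus data precision: 1/σ_n² = 1/σ₀² + n/σ².
So 1/σ₀² = 1/4.6837 − 16/82.0 = 0.213506 − 0.195122 = 0.018384.
Hence σ₀² = 1/0.018384 ≈ 54.4.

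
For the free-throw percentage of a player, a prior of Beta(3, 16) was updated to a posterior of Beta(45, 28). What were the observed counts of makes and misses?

42 makes and 12 misses

Beta is conjugate to the binomial likelihood: posterior = Beta(α+s, β+f).
Match parameters: s=45−3=42, f=28−16=12.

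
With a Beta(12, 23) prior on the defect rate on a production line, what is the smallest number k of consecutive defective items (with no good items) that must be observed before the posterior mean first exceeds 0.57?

After k defective items and 0 good items the posterior is Beta(12+k, 23), with mean (12+k)/(12+23+k).
Set (12+k)/(35+k) > 0.57 and solve: k > (0.57·35 − 12)/(1 − 0.57) = 18.488.
The smallest integer exceeding 18.488 is 19, and checking k=19: (31)/(54) = 0.5741 > 0.57.

k = 19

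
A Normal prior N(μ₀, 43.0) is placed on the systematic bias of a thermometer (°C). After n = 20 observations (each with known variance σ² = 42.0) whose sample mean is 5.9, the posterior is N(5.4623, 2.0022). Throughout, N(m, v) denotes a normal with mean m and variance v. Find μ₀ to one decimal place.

The posterior mean is a precision-weighted average: μ_n = (τ₀μ₀ + τ_data·x̄)/(τ₀+τ_data), with τ₀=1/σ₀² and τ_data=n/σ².
Here τ₀ = 1/43.0 = 0.023256 and τ_data = 20/42.0 = 0.476190, so τ_n = 0.499446.
Rearranging for μ₀: μ₀ = (μ_n·τ_n − τ_data·x̄)/τ₀ = (5.4623·0.499446 − 0.476190·5.9) / 0.023256 = -0.081397/0.023256 ≈ -3.5.

μ₀ = -3.5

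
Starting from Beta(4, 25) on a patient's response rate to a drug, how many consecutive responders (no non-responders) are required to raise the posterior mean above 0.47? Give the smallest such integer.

After k responders and 0 non-responders the posterior is Beta(4+k, 25), with mean (4+k)/(4+25+k).
Set (4+k)/(29+k) > 0.47 and solve: k > (0.47·29 − 4)/(1 − 0.47) = 18.170.
The smallest integer exceeding 18.170 is 19, and checking k=19: (23)/(48) = 0.4792 > 0.47.

k = 19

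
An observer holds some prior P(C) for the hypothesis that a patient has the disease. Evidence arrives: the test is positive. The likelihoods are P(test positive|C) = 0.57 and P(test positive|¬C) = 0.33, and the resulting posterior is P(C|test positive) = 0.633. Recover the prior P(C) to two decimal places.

In odds form, posterior odds = prior odds × likelihood ratio, so prior odds = posterior odds ÷ LR.
Posterior odds = 0.633/(1−0.633) = 1.7248. LR = 0.57/0.33 = 1.7273.
Prior odds = 1.7248/1.7273 = 0.9986, so P(C) = 0.9986/(1+0.9986) ≈ 0.50.

P(C) = 0.50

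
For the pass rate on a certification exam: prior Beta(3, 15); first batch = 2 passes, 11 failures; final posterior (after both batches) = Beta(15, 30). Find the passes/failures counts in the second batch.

10 passes and 4 failures

Because Beta–binomial updating is additive in the counts, the combined data contributed (α_post−α_prior, β_post−β_prior) successes and failures.
Total across both batches: 15−3=12 passes, 30−15=15 failures.
Subtract the first batch: 12−2=10 passes and 15−11=4 failures.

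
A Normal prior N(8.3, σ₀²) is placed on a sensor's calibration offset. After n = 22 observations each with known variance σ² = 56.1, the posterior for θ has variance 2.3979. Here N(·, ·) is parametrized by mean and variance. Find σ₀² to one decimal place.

Posterior precision equals prior precision plus data precision: 1/σ_n² = 1/σ₀² + n/σ².
So 1/σ₀² = 1/2.3979 − 22/56.1 = 0.417032 − 0.392157 = 0.024875.
Hence σ₀² = 1/0.024875 ≈ 40.2.

σ₀² = 40.2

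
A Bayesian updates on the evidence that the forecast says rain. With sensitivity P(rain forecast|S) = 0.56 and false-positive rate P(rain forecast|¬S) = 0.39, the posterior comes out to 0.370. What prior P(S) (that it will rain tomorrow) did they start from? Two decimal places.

P(S) = 0.29

Bayes' rule in odds form gives O(S|E) = O(S)·[P(E|S)/P(E|¬S)], hence O(S) = O(S|E)/LR.
Posterior odds = 0.370/(1−0.370) = 0.5873. LR = 0.56/0.39 = 1.4359.
Prior odds = 0.5873/1.4359 = 0.4090, so P(S) = 0.4090/(1+0.4090) ≈ 0.29.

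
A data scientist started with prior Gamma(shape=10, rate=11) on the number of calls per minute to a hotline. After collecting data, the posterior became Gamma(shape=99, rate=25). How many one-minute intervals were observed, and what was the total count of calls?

n = 14 one-minute intervals with total 89 calls

Gamma–Poisson conjugacy: posterior shape = α + Σxᵢ, posterior rate = β + n.
Matching: Σxᵢ = 99 − 10 = 89 and n = 25 − 11 = 14.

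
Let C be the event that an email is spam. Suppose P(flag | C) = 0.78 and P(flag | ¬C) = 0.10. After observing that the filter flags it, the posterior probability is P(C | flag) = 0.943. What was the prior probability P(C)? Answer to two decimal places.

P(C) = 0.68

In odds form, posterior odds = prior odds × likelihood ratio, so prior odds = posterior odds ÷ LR.
Posterior odds = 0.943/(1−0.943) = 16.5439. LR = 0.78/0.10 = 7.8000.
Prior odds = 16.5439/7.8000 = 2.1210, so P(C) = 2.1210/(1+2.1210) ≈ 0.68.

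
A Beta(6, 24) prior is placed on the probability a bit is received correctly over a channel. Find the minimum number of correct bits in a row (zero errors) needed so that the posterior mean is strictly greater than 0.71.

k = 53

After k correct bits and 0 errors the posterior is Beta(6+k, 24), with mean (6+k)/(6+24+k).
Set (6+k)/(30+k) > 0.71 and solve: k > (0.71·30 − 6)/(1 − 0.71) = 52.759.
The smallest integer exceeding 52.759 is 53.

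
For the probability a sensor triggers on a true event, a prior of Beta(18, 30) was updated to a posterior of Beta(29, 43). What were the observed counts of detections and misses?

11 detections and 13 misses

Under Beta–binomial conjugacy the posterior parameters are (α+s, β+f).
So s = 29 − 18 = 11 and f = 43 − 30 = 13.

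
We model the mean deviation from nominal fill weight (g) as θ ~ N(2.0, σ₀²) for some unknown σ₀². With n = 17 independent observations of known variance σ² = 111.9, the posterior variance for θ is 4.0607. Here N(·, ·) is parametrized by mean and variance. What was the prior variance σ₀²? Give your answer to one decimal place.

σ₀² = 10.6

Posterior precision equals prior precision plus data precision: 1/σ_n² = 1/σ₀² + n/σ².
So 1/σ₀² = 1/4.0607 − 17/111.9 = 0.246263 − 0.151921 = 0.094342.
Hence σ₀² = 1/0.094342 ≈ 10.6.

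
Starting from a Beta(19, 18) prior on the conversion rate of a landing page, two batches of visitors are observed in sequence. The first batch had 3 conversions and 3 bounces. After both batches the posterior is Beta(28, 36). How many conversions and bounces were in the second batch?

Because Beta–binomial updating is additive in the counts, the combined data contributed (α_post−α_prior, β_post−β_prior) successes and failures.
Total across both batches: 28−19=9 conversions, 36−18=18 bounces.
Subtract the first batch: 9−3=6 conversions and 18−3=15 bounces.

6 conversions and 15 bounces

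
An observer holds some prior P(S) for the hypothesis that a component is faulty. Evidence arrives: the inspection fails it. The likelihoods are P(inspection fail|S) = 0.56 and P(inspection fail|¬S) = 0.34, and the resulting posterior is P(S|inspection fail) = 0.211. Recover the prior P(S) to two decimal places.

In odds form, posterior odds = prior odds × likelihood ratio, so prior odds = posterior odds ÷ LR.
Posterior odds = 0.211/(1−0.211) = 0.2674. LR = 0.56/0.34 = 1.6471.
Prior odds = 0.2674/1.6471 = 0.1623, so P(S) = 0.1623/(1+0.1623) ≈ 0.14.

P(S) = 0.14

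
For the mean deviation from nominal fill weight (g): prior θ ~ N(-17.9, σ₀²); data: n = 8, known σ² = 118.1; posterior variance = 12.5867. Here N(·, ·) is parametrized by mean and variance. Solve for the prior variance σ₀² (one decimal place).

For the Normal–Normal model with known σ², precisions add: τ_n = τ₀ + n/σ².
So 1/σ₀² = 1/12.5867 − 8/118.1 = 0.079449 − 0.067739 = 0.011710.
Hence σ₀² = 1/0.011710 ≈ 85.4.

σ₀² = 85.4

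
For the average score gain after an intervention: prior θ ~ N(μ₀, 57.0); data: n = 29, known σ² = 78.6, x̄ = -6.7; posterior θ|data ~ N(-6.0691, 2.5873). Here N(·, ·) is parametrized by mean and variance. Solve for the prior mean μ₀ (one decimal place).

With known observation variance, the Normal–Normal posterior has precision τ_n = τ₀ + n/σ² and mean μ_n = (τ₀μ₀ + (n/σ²)x̄)/τ_n.
Here τ₀ = 1/57.0 = 0.017544 and τ_data = 29/78.6 = 0.368957, so τ_n = 0.386501.
Rearranging for μ₀: μ₀ = (μ_n·τ_n − τ_data·x̄)/τ₀ = (-6.0691·0.386501 − 0.368957·-6.7) / 0.017544 = 0.126299/0.017544 ≈ 7.2.

μ₀ = 7.2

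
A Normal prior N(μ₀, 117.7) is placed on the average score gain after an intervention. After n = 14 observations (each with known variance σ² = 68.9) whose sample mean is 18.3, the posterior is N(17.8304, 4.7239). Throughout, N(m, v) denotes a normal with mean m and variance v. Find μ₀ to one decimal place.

μ₀ = 6.6

The posterior mean is a precision-weighted average: μ_n = (τ₀μ₀ + τ_data·x̄)/(τ₀+τ_data), with τ₀=1/σ₀² and τ_data=n/σ².
Here τ₀ = 1/117.7 = 0.008496 and τ_data = 14/68.9 = 0.203193, so τ_n = 0.211689.
Rearranging for μ₀: μ₀ = (μ_n·τ_n − τ_data·x̄)/τ₀ = (17.8304·0.211689 − 0.203193·18.3) / 0.008496 = 0.056068/0.008496 ≈ 6.6.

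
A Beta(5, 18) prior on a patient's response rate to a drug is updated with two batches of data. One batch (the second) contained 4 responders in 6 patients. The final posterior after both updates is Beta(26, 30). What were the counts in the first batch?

17 responders and 10 non-responders

Because Beta–binomial updating is additive in the counts, the combined data contributed (α_post−α_prior, β_post−β_prior) successes and failures.
Total across both batches: 26−5=21 responders, 30−18=12 non-responders.
Subtract the second batch: 21−4=17 responders and 12−2=10 non-responders.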